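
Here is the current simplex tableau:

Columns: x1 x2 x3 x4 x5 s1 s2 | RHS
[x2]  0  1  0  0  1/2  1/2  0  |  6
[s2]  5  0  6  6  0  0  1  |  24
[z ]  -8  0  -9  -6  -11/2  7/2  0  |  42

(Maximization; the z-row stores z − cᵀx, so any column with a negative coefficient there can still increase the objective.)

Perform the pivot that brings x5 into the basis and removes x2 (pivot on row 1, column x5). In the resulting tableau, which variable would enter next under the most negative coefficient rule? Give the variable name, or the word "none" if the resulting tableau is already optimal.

x3

Pivot element 1/2. New z-row = old z-row − (-11/2)·(row 1/(1/2)).
Updated z-row coefficients: x1: -8, x2: 11, x3: -9, x4: -6, x5: 0, s1: 9, s2: 0.
The most negative is -9 in column x3, so x3 would enter next.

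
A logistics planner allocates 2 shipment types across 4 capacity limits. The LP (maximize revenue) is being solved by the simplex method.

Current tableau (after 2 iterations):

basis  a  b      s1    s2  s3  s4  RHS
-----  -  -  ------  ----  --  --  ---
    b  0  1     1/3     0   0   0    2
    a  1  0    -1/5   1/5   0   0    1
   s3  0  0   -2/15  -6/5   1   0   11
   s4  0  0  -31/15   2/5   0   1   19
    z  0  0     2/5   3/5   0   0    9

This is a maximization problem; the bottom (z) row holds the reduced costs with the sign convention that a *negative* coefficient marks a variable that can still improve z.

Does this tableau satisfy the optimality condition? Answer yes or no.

yes

No objective-row coefficient is strictly negative, so no entering variable exists; the tableau is optimal.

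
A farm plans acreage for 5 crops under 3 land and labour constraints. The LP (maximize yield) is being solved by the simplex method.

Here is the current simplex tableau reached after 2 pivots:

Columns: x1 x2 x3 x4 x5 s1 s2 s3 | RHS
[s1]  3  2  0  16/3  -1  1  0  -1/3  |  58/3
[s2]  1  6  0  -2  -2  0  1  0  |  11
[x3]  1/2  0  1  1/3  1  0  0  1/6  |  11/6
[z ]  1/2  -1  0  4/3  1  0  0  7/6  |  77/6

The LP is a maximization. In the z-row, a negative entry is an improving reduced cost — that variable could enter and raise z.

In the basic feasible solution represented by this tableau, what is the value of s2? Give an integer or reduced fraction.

11

s2 is basic (row 2); its value is the RHS of that row: 11.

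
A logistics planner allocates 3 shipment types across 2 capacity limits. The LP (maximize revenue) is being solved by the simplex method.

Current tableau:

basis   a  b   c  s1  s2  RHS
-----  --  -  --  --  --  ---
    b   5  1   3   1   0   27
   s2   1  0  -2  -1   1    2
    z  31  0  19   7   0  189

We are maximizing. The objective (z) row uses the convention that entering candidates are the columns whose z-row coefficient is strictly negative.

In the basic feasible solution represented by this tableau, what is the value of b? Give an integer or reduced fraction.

27

b is basic (row 1); its value is the RHS of that row: 27.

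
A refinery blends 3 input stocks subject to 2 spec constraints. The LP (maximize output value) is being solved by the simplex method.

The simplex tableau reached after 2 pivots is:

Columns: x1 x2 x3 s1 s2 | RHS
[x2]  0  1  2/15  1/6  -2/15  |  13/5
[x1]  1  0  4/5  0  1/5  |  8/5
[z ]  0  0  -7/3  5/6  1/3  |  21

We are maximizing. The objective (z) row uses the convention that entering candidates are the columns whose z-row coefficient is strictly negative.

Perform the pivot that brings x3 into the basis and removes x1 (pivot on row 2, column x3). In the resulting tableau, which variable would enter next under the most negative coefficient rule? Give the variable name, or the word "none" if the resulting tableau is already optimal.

none

Pivot element 4/5. New z-row = old z-row − (-7/3)·(row 2/(4/5)).
Updated z-row coefficients: x1: 35/12, x2: 0, x3: 0, s1: 5/6, s2: 11/12.
No coefficient is strictly negative; the tableau after this pivot is optimal.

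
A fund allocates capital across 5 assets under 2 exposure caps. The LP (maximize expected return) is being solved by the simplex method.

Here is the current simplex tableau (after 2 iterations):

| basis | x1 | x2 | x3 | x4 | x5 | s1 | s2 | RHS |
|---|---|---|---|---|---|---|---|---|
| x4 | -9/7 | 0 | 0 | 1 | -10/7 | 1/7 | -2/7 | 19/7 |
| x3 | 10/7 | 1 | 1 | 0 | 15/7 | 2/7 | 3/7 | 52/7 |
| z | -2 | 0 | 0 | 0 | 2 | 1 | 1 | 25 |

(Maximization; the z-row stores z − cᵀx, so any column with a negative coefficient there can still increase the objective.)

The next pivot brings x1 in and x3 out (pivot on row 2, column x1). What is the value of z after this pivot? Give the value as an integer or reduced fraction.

177/5

Minimum ratio for x1: (52/7)/(10/7) = 26/5.
z changes by −(z-row coeff of x1)·ratio = −(-2)·(26/5) = 52/5.
New z = 25 + (52/5) = 177/5.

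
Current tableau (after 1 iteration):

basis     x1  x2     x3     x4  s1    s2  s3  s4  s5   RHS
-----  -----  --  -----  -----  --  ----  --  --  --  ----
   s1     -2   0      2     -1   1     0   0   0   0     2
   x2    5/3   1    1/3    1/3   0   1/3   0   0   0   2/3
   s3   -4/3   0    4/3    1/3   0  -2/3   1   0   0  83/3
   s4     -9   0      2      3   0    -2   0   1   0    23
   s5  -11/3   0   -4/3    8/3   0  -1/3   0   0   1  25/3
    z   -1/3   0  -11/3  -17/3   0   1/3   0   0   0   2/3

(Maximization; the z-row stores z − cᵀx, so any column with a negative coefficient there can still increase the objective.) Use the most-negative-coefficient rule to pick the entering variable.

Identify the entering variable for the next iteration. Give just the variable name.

Objective-row coefficients: x1: -1/3, x2: 0, x3: -11/3, x4: -17/3, s1: 0, s2: 1/3, s3: 0, s4: 0, s5: 0.
The most negative is -17/3 in column x4, so x4 enters.

x4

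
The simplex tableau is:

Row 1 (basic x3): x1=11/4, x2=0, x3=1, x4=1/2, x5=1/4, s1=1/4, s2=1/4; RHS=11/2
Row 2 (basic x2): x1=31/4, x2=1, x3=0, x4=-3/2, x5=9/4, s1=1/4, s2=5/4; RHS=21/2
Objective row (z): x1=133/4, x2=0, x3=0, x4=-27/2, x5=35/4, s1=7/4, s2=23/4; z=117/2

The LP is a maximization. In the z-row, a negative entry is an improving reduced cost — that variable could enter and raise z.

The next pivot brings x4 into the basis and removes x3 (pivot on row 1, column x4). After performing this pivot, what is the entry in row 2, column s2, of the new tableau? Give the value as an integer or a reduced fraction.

2

Pivot element is row 1, column x4: 1/2.
Normalize row 1: new (row 1, s2) = (1/4)/(1/2) = 1/2.
row 2 ← row 2 − (-3/2)·(new row 1): 5/4 − (-3/2)·(1/2) = 2.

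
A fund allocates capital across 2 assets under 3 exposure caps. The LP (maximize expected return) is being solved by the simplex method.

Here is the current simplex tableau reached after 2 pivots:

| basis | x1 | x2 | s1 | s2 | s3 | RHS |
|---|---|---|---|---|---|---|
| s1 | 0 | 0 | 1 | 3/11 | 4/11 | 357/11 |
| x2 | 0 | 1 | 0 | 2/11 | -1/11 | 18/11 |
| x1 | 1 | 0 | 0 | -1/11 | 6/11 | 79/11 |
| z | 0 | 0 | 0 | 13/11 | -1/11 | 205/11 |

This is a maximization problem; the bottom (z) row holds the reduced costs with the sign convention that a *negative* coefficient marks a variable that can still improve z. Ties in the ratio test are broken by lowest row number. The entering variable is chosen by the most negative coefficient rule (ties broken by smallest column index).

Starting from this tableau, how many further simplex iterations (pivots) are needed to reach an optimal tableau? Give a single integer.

pivot: s3 in, x1 out → z = 119/6
No improving column remains; optimal.

1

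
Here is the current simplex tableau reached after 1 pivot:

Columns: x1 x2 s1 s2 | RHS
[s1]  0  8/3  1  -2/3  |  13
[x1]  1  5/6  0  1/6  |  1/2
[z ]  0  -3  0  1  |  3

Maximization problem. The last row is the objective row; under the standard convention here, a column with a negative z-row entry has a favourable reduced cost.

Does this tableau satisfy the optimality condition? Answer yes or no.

Column x2 has objective-row coefficient -3, which is negative; an improving pivot exists, so not yet optimal.

no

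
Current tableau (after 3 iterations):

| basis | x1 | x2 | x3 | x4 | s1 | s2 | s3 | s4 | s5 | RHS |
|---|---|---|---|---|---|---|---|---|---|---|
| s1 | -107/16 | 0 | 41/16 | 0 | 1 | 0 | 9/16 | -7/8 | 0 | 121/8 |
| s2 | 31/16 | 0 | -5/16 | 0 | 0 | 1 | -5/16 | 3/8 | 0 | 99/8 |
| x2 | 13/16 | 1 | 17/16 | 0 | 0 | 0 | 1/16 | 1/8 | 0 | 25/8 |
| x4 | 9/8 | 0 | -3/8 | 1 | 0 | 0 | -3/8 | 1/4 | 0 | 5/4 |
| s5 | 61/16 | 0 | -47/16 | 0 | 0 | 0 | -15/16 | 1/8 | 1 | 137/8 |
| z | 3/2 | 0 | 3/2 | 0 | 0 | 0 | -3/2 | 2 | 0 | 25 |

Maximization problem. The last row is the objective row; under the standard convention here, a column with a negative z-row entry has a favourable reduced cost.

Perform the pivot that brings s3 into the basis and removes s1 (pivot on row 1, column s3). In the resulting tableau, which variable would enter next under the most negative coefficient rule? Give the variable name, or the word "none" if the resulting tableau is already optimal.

Pivot element 9/16. New z-row = old z-row − (-3/2)·(row 1/(9/16)).
Updated z-row coefficients: x1: -49/3, x2: 0, x3: 25/3, x4: 0, s1: 8/3, s2: 0, s3: 0, s4: -1/3, s5: 0.
The most negative is -49/3 in column x1, so x1 would enter next.

x1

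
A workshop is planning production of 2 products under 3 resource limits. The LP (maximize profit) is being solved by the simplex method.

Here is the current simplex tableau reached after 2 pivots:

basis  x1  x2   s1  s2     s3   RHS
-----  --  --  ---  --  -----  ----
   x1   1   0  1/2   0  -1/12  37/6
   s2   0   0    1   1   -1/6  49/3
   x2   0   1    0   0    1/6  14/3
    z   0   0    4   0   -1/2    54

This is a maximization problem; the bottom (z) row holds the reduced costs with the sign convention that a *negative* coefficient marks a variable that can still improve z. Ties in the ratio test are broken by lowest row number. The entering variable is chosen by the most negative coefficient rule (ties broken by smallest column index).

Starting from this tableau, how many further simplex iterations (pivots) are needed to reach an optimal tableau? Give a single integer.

1

pivot: s3 in, x2 out → z = 68
No improving column remains; optimal.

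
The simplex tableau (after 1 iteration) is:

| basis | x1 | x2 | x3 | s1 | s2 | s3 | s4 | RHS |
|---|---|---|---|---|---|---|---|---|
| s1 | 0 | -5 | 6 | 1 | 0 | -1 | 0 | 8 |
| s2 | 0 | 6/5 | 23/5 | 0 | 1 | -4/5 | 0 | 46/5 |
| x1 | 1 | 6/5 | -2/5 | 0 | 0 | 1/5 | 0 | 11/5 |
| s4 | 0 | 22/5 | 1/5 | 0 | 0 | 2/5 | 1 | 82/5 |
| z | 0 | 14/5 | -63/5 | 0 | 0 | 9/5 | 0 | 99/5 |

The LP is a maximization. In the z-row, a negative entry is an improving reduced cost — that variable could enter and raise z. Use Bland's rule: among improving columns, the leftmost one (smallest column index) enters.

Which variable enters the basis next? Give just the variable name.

x3

Objective-row coefficients: x1: 0, x2: 14/5, x3: -63/5, s1: 0, s2: 0, s3: 9/5, s4: 0.
Improving columns: x3. Bland's rule picks the smallest column index → x3.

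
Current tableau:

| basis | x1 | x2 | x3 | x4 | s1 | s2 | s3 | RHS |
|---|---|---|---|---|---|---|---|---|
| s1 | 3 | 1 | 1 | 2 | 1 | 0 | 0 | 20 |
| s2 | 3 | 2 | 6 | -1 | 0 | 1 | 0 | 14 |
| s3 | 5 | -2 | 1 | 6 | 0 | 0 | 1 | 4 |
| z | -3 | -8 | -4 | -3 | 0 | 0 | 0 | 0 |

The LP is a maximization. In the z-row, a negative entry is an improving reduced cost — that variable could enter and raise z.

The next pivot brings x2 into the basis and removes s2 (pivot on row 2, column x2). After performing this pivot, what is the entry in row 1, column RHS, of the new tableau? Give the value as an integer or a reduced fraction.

Pivot element is row 2, column x2: 2.
Normalize row 2: new (row 2, RHS) = 14/2 = 7.
row 1 ← row 1 − 1·(new row 2): 20 − 1·7 = 13.

13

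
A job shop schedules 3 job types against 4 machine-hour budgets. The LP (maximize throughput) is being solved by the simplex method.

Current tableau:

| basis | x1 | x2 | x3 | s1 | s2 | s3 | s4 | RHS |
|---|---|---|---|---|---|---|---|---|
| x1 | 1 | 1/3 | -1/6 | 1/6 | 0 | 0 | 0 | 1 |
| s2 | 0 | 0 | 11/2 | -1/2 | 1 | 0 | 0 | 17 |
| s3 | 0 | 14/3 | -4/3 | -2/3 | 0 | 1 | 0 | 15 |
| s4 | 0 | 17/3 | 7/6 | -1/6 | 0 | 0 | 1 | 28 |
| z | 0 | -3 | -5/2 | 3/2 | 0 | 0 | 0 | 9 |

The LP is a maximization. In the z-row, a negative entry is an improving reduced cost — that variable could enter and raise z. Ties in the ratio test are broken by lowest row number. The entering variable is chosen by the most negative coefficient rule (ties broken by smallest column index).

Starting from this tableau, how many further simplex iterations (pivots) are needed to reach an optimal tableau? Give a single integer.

pivot: x2 in, x1 out → z = 18
pivot: x3 in, s3 out → z = 22
pivot: x1 in, s2 out → z = 4469/154
No improving column remains; optimal.

3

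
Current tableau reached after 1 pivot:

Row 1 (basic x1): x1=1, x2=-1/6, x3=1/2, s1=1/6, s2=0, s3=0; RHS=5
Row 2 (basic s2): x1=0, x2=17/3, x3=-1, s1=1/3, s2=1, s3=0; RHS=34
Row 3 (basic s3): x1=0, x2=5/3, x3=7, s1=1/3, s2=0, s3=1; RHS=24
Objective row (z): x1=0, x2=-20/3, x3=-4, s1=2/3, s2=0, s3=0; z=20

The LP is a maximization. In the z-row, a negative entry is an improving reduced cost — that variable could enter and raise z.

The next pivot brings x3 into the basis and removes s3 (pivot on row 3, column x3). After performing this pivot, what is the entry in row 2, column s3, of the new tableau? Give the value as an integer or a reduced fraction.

Pivot element is row 3, column x3: 7.
Normalize row 3: new (row 3, s3) = 1/7 = 1/7.
row 2 ← row 2 − (-1)·(new row 3): 0 − (-1)·(1/7) = 1/7.

1/7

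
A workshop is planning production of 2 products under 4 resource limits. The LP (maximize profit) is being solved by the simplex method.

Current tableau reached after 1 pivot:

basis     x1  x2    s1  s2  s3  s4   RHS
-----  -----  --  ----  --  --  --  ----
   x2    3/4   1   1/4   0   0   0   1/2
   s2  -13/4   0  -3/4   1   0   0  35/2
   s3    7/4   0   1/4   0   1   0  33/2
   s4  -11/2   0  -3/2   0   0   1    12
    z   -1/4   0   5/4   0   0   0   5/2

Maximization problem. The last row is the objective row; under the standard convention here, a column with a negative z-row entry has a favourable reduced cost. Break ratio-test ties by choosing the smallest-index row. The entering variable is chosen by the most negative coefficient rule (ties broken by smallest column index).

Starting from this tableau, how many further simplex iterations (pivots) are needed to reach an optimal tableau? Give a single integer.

pivot: x1 in, x2 out → z = 8/3
No improving column remains; optimal.

1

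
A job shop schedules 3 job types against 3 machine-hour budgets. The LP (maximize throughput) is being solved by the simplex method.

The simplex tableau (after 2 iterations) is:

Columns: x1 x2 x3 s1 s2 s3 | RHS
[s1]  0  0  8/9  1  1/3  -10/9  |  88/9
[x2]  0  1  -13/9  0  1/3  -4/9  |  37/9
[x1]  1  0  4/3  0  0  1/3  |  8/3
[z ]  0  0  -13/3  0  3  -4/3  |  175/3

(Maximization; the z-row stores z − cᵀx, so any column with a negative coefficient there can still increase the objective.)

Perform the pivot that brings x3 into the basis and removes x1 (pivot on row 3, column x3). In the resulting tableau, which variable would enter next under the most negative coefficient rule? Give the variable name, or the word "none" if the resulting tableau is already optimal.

Pivot element 4/3. New z-row = old z-row − (-13/3)·(row 3/(4/3)).
Updated z-row coefficients: x1: 13/4, x2: 0, x3: 0, s1: 0, s2: 3, s3: -1/4.
The most negative is -1/4 in column s3, so s3 would enter next.

s3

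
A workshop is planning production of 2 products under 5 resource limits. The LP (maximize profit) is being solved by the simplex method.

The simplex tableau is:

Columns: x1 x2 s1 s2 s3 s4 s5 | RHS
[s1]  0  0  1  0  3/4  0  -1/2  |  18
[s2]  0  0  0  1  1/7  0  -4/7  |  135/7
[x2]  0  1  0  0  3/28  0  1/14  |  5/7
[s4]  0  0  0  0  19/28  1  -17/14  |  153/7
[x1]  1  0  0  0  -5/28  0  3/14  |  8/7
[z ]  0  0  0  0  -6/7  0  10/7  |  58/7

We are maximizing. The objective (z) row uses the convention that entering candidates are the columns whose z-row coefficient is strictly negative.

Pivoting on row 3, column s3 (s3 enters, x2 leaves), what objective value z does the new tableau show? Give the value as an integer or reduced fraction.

Minimum ratio for s3: (5/7)/(3/28) = 20/3.
z changes by −(z-row coeff of s3)·ratio = −(-6/7)·(20/3) = 40/7.
New z = 58/7 + (40/7) = 14.

14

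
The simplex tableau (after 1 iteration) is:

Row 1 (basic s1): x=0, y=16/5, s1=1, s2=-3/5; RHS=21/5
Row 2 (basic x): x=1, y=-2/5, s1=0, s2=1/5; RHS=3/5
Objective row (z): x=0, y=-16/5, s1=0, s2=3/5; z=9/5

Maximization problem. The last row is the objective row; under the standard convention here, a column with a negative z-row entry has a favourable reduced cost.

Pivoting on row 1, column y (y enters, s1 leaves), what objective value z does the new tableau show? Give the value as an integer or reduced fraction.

6

Minimum ratio for y: (21/5)/(16/5) = 21/16.
z changes by −(z-row coeff of y)·ratio = −(-16/5)·(21/16) = 21/5.
New z = 9/5 + (21/5) = 6.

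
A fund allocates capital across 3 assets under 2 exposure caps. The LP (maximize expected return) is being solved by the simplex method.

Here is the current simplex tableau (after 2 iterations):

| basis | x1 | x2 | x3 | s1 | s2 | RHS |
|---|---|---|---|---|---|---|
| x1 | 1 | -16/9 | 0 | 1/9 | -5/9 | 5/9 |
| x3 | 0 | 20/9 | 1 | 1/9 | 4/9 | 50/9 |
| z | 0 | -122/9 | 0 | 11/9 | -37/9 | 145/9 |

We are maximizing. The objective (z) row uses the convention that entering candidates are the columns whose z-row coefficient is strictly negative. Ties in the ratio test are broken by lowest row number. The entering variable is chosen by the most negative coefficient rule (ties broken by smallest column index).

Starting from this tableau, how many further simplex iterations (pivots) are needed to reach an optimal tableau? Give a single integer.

2

pivot: x2 in, x3 out → z = 50
pivot: s2 in, x2 out → z = 135/2
No improving column remains; optimal.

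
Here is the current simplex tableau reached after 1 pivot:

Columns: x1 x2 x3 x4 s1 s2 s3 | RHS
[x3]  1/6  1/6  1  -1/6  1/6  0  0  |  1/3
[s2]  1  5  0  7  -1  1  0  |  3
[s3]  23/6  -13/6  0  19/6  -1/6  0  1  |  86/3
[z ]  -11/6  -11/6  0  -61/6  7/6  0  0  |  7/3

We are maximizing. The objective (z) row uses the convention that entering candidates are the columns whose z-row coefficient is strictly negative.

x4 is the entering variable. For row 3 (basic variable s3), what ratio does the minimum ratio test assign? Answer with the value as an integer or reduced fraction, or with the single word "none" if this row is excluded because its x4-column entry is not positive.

172/19

Ratio = RHS / (x4 entry) = (86/3) / (19/6) = 172/19.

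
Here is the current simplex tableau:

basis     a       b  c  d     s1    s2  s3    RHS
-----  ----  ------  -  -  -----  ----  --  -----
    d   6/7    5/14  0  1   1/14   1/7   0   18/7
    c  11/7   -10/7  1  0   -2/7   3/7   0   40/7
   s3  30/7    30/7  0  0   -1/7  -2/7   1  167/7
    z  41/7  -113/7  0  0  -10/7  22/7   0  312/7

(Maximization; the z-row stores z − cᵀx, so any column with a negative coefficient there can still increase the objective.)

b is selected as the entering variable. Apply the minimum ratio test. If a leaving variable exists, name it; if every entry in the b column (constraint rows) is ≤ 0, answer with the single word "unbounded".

Ratios: row 1 (d): (18/7)/(5/14) = 36/5; row 2 (c): entry -10/7 ≤ 0, skip; row 3 (s3): (167/7)/(30/7) = 167/30.
Minimum ratio is in the s3 row, so s3 leaves.

s3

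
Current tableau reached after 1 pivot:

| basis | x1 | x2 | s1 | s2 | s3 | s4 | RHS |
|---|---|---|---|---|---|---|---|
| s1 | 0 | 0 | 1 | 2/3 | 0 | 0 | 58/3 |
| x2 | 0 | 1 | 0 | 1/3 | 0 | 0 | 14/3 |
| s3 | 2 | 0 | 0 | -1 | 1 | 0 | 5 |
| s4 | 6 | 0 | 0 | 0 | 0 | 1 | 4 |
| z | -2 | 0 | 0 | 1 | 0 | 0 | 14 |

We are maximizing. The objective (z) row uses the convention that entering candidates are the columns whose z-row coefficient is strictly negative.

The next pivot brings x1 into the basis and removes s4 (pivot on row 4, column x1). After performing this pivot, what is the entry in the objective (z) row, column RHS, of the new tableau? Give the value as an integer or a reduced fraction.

Pivot element is row 4, column x1: 6.
Normalize row 4: new (row 4, RHS) = 4/6 = 2/3.
z-row ← z-row − (-2)·(new row 4): 14 − (-2)·(2/3) = 46/3.

46/3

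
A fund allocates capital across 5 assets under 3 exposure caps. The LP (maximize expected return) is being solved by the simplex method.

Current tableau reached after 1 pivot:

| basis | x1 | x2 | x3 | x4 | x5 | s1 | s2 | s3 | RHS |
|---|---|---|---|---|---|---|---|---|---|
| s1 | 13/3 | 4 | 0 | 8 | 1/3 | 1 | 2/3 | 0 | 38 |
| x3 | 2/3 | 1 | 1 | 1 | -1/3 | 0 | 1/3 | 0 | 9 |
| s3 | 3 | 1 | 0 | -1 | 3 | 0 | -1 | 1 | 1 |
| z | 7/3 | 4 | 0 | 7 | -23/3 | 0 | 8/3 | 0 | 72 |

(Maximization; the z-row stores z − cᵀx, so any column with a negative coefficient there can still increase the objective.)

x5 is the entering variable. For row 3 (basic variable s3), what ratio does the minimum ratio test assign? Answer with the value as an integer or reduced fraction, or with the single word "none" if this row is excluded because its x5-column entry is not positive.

Ratio = RHS / (x5 entry) = 1 / 3 = 1/3.

1/3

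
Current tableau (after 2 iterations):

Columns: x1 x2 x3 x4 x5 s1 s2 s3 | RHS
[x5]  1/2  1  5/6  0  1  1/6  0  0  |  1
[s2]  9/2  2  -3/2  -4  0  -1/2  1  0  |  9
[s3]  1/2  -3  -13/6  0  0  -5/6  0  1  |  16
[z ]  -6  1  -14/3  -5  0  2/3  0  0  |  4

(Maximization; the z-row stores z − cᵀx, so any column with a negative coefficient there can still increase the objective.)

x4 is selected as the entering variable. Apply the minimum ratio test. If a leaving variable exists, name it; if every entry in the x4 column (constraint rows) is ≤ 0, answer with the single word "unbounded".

unbounded

x4-column entries: row 1: 0, row 2: -4, row 3: 0. All ≤ 0, so x4 can increase without bound; the LP is unbounded in this direction.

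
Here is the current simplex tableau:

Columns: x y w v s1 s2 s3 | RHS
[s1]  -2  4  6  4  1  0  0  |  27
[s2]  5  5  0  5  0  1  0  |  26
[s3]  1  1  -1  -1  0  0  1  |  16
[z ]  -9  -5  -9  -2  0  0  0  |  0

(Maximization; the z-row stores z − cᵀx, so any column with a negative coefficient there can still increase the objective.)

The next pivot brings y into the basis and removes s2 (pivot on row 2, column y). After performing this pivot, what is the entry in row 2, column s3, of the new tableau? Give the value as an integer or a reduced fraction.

0

Pivot element is row 2, column y: 5.
Normalize row 2: new (row 2, s3) = 0/5 = 0.
Row 2 is the pivot row, so the entry is 0.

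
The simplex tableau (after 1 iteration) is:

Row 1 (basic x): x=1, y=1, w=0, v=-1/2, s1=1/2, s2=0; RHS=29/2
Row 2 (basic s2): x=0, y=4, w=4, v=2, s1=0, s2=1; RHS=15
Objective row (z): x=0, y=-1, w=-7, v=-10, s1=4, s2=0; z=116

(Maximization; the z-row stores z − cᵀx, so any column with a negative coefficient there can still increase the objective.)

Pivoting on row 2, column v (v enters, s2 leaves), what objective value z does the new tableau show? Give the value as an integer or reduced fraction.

Minimum ratio for v: 15/2 = 15/2.
z changes by −(z-row coeff of v)·ratio = −(-10)·(15/2) = 75.
New z = 116 + 75 = 191.

191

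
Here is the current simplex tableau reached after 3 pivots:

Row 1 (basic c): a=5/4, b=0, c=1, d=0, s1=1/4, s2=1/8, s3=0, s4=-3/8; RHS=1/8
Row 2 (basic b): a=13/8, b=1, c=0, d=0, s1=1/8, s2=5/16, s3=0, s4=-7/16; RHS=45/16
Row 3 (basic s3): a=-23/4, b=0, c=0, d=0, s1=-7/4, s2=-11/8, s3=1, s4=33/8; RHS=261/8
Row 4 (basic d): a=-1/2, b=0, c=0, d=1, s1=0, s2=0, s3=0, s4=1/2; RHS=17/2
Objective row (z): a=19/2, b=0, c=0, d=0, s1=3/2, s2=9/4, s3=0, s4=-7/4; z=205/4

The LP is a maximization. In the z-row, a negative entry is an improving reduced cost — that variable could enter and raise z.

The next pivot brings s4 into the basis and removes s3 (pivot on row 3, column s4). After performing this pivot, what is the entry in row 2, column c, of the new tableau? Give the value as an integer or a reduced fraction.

0

Pivot element is row 3, column s4: 33/8.
Normalize row 3: new (row 3, c) = 0/(33/8) = 0.
row 2 ← row 2 − (-7/16)·(new row 3): 0 − (-7/16)·0 = 0.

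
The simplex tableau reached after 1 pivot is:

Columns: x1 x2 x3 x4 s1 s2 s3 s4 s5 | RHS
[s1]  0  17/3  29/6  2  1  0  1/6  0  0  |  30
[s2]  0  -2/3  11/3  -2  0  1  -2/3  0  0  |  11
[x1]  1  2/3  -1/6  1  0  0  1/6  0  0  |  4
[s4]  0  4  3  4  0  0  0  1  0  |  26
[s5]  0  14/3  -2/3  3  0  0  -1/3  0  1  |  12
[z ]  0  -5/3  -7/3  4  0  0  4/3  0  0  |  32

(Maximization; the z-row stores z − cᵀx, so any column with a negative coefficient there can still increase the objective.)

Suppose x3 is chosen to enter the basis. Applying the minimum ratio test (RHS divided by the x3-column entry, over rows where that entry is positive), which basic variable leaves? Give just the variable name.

Ratios: row 1 (s1): 30/(29/6) = 180/29; row 2 (s2): 11/(11/3) = 3; row 3 (x1): entry -1/6 ≤ 0, skip; row 4 (s4): 26/3 = 26/3; row 5 (s5): entry -2/3 ≤ 0, skip.
Minimum ratio 3 is in the s2 row, so s2 leaves.

s2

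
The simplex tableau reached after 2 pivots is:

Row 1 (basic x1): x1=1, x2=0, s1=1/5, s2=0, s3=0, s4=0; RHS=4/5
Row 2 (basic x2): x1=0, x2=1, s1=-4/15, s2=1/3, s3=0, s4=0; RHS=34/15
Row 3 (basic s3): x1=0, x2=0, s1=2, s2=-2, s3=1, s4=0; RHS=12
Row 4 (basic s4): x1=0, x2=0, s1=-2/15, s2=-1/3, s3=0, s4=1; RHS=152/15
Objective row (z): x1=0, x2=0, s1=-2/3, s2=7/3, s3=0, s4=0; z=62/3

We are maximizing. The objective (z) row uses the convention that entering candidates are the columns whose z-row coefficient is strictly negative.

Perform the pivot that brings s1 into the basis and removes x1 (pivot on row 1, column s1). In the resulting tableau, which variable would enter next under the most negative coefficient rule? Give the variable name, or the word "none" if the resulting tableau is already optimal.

Pivot element 1/5. New z-row = old z-row − (-2/3)·(row 1/(1/5)).
Updated z-row coefficients: x1: 10/3, x2: 0, s1: 0, s2: 7/3, s3: 0, s4: 0.
No coefficient is strictly negative; the tableau after this pivot is optimal.

none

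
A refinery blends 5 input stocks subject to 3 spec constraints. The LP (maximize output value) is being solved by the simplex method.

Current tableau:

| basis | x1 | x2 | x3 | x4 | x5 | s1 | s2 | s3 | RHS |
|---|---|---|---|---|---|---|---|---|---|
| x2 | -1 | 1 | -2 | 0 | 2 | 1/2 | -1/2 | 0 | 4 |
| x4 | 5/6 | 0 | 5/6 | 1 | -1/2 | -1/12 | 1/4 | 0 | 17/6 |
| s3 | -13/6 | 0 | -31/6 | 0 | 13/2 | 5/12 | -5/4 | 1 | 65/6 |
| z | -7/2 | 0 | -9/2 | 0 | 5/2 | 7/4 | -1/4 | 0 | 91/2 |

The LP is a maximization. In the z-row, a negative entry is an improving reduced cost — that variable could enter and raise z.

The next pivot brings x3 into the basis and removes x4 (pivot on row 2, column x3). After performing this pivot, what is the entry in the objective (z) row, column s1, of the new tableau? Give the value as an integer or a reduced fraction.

13/10

Pivot element is row 2, column x3: 5/6.
Normalize row 2: new (row 2, s1) = (-1/12)/(5/6) = -1/10.
z-row ← z-row − (-9/2)·(new row 2): 7/4 − (-9/2)·(-1/10) = 13/10.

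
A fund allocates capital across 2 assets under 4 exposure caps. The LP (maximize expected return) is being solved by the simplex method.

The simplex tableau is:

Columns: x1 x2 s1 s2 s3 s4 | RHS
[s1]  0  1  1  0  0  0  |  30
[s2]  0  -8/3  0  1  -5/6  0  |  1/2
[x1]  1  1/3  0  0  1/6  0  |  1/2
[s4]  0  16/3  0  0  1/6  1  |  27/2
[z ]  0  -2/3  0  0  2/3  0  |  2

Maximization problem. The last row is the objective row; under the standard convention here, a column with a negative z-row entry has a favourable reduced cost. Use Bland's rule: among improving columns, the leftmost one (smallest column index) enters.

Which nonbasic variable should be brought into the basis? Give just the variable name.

x2

Objective-row coefficients: x1: 0, x2: -2/3, s1: 0, s2: 0, s3: 2/3, s4: 0.
Improving columns: x2. Bland's rule picks the smallest column index → x2.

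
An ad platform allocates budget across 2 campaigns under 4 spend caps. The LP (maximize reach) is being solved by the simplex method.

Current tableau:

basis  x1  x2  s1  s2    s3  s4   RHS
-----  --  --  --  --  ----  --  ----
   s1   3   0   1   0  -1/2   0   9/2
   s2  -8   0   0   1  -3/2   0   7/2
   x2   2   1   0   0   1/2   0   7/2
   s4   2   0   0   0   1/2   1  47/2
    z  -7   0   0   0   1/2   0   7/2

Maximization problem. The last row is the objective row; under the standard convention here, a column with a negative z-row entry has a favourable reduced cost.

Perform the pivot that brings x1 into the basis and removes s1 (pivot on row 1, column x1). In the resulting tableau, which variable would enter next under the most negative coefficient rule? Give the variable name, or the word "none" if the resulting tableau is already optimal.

s3

Pivot element 3. New z-row = old z-row − (-7)·(row 1/3).
Updated z-row coefficients: x1: 0, x2: 0, s1: 7/3, s2: 0, s3: -2/3, s4: 0.
The most negative is -2/3 in column s3, so s3 would enter next.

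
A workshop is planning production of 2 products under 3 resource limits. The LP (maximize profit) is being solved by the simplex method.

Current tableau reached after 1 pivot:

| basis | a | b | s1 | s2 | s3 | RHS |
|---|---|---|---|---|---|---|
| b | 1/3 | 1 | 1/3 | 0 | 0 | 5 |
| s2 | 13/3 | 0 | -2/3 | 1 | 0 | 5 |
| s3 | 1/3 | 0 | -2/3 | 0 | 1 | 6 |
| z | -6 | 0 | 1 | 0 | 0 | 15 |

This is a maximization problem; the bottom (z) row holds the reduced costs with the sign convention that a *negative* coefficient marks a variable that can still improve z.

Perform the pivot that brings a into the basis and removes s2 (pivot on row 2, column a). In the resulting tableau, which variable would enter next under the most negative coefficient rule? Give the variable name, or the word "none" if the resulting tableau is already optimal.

none

Pivot element 13/3. New z-row = old z-row − (-6)·(row 2/(13/3)).
Updated z-row coefficients: a: 0, b: 0, s1: 1/13, s2: 18/13, s3: 0.
No coefficient is strictly negative; the tableau after this pivot is optimal.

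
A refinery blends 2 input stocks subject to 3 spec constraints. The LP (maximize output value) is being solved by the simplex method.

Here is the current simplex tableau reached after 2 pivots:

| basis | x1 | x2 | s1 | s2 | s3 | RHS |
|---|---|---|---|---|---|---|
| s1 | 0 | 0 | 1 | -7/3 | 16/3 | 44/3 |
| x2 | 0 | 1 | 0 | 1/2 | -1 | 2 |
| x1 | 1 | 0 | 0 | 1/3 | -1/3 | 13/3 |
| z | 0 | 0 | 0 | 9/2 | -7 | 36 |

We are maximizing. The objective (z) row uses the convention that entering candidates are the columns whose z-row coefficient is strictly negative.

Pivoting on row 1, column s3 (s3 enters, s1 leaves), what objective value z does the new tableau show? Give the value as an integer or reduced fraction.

221/4

Minimum ratio for s3: (44/3)/(16/3) = 11/4.
z changes by −(z-row coeff of s3)·ratio = −(-7)·(11/4) = 77/4.
New z = 36 + (77/4) = 221/4.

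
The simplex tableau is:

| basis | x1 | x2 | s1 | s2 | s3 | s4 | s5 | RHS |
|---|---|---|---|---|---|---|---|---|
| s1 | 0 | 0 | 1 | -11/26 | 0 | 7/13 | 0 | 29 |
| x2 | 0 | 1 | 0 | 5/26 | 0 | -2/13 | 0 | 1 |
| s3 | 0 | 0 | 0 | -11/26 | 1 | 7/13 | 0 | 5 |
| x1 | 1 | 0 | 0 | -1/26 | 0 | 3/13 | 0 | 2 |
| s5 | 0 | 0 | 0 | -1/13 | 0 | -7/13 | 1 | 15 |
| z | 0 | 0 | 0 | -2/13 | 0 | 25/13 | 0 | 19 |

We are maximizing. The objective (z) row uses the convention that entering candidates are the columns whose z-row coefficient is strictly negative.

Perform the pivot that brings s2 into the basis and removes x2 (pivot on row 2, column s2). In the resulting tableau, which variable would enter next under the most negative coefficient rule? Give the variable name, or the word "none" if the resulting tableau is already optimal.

none

Pivot element 5/26. New z-row = old z-row − (-2/13)·(row 2/(5/26)).
Updated z-row coefficients: x1: 0, x2: 4/5, s1: 0, s2: 0, s3: 0, s4: 9/5, s5: 0.
No coefficient is strictly negative; the tableau after this pivot is optimal.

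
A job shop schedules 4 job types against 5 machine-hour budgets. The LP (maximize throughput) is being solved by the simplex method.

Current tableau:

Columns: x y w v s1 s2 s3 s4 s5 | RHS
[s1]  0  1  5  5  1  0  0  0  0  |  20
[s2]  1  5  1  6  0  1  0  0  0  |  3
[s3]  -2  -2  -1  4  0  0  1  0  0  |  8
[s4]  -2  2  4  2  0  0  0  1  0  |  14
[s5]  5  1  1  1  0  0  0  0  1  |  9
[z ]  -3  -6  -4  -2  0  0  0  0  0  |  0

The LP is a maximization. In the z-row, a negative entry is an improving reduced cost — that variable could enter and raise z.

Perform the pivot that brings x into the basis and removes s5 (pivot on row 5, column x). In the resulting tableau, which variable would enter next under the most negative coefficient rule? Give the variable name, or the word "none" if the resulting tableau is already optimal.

y

Pivot element 5. New z-row = old z-row − (-3)·(row 5/5).
Updated z-row coefficients: x: 0, y: -27/5, w: -17/5, v: -7/5, s1: 0, s2: 0, s3: 0, s4: 0, s5: 3/5.
The most negative is -27/5 in column y, so y would enter next.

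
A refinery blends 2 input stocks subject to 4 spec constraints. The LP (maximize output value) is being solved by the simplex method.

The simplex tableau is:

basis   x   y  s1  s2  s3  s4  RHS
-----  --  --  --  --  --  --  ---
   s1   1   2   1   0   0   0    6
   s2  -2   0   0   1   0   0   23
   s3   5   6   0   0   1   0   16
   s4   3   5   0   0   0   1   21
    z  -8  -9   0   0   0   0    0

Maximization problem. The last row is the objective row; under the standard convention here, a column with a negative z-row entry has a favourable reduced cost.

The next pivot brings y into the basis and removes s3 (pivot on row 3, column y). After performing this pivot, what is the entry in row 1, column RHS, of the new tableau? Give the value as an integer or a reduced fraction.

Pivot element is row 3, column y: 6.
Normalize row 3: new (row 3, RHS) = 16/6 = 8/3.
row 1 ← row 1 − 2·(new row 3): 6 − 2·(8/3) = 2/3.

2/3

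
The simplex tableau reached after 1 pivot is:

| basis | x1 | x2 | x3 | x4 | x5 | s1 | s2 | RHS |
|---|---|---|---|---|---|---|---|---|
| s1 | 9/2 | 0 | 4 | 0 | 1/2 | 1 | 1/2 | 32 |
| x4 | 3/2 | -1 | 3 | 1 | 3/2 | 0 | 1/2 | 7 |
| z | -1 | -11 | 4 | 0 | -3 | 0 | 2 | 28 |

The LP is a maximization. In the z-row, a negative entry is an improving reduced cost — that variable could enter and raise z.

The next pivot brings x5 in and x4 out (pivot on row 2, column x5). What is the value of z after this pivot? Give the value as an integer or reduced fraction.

42

Minimum ratio for x5: 7/(3/2) = 14/3.
z changes by −(z-row coeff of x5)·ratio = −(-3)·(14/3) = 14.
New z = 28 + 14 = 42.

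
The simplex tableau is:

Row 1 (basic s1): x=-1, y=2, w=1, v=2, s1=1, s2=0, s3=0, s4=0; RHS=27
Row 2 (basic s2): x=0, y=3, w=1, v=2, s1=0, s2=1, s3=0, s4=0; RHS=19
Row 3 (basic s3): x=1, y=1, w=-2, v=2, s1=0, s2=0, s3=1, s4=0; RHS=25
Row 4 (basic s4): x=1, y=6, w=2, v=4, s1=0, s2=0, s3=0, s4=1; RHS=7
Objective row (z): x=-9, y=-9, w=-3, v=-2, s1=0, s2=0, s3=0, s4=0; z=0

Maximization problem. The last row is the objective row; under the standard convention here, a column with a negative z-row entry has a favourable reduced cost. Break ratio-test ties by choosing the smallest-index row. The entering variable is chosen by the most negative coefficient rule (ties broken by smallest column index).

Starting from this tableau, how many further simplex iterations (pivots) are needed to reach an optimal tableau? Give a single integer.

1

pivot: x in, s4 out → z = 63
No improving column remains; optimal.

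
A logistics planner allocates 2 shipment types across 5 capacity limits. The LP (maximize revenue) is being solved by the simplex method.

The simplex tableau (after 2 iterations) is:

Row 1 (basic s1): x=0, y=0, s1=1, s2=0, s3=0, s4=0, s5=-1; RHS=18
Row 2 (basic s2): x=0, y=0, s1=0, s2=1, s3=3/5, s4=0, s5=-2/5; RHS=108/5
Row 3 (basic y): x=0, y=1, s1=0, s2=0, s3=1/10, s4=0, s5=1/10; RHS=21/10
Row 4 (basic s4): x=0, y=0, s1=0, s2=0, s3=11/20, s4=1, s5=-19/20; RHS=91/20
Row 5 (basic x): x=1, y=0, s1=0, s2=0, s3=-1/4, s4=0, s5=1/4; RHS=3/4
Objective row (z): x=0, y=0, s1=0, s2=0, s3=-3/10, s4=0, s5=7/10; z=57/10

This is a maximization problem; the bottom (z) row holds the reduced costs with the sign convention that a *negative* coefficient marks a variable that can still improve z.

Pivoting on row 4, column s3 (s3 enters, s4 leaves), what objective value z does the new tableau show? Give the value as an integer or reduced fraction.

90/11

Minimum ratio for s3: (91/20)/(11/20) = 91/11.
z changes by −(z-row coeff of s3)·ratio = −(-3/10)·(91/11) = 273/110.
New z = 57/10 + (273/110) = 90/11.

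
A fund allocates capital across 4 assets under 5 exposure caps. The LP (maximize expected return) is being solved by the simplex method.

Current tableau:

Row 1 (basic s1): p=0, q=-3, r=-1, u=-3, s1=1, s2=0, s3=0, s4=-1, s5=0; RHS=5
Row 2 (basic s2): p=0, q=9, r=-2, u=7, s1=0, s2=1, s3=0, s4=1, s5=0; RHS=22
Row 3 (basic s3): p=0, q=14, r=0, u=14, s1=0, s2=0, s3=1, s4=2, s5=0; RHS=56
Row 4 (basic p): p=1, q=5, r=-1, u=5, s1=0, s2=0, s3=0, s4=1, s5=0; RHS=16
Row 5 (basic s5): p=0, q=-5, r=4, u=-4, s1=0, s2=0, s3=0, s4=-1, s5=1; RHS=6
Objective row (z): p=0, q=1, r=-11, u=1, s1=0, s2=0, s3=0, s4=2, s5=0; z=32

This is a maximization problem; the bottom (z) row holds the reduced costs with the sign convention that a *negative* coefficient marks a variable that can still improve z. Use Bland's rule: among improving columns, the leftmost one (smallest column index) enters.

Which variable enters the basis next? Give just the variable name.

r

Objective-row coefficients: p: 0, q: 1, r: -11, u: 1, s1: 0, s2: 0, s3: 0, s4: 2, s5: 0.
Improving columns: r. Bland's rule picks the smallest column index → r.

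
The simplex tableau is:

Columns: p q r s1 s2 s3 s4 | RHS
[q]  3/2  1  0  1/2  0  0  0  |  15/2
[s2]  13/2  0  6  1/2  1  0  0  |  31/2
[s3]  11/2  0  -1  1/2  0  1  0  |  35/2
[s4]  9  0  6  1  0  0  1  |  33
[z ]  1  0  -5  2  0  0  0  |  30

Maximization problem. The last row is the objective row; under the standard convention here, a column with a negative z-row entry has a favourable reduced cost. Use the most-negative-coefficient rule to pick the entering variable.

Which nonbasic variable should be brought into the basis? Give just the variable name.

Objective-row coefficients: p: 1, q: 0, r: -5, s1: 2, s2: 0, s3: 0, s4: 0.
The most negative is -5 in column r, so r enters.

r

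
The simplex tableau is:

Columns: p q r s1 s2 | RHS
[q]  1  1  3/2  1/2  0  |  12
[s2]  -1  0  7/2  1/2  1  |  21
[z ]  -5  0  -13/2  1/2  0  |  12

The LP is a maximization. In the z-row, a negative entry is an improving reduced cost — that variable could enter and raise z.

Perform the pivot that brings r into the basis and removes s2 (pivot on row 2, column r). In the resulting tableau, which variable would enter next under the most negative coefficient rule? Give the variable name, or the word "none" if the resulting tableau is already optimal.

Pivot element 7/2. New z-row = old z-row − (-13/2)·(row 2/(7/2)).
Updated z-row coefficients: p: -48/7, q: 0, r: 0, s1: 10/7, s2: 13/7.
The most negative is -48/7 in column p, so p would enter next.

p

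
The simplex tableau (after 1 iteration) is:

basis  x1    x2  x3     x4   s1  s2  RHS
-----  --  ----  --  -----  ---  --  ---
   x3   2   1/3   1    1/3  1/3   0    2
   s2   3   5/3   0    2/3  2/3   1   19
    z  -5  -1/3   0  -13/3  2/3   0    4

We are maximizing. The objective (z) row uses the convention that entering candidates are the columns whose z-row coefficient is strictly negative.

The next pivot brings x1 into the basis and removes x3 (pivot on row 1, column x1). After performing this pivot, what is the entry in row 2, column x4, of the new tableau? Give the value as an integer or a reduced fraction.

1/6

Pivot element is row 1, column x1: 2.
Normalize row 1: new (row 1, x4) = (1/3)/2 = 1/6.
row 2 ← row 2 − 3·(new row 1): 2/3 − 3·(1/6) = 1/6.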